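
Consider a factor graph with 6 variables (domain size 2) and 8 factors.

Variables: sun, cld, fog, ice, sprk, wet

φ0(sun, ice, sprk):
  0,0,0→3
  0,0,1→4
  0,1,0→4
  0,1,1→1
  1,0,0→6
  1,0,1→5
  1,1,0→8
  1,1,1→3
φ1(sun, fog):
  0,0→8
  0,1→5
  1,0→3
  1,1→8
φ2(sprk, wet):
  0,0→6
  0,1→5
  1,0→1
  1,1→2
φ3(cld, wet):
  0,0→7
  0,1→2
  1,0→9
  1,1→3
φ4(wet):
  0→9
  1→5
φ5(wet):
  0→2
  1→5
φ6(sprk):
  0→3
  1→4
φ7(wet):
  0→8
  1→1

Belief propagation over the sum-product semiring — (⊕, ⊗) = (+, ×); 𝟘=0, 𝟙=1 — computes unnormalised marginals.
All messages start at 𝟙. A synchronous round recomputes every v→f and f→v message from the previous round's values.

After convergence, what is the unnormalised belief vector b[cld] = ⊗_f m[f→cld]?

init: all messages = 𝟙 over 2 values
r1 m[φ0→sun] = [12, 22]
r1 m[φ0→ice] = [18, 16]
r1 m[φ0→sprk] = [21, 13]
r1 m[φ1→sun] = [13, 11]
r1 m[φ1→fog] = [11, 13]
r1 m[φ2→sprk] = [11, 3]
r1 m[φ2→wet] = [7, 7]
r1 m[φ3→cld] = [9, 12]
r1 m[φ3→wet] = [16, 5]
r1 m[φ4→wet] = [9, 5]
r1 m[φ5→wet] = [2, 5]
r1 m[φ6→sprk] = [3, 4]
r1 m[φ7→wet] = [8, 1]
r1 m[sun→φ0] = [1, 1]
r1 m[sun→φ1] = [1, 1]
r1 m[cld→φ3] = [1, 1]
r1 m[fog→φ1] = [1, 1]
r1 m[ice→φ0] = [1, 1]
r1 m[sprk→φ0] = [1, 1]
r1 m[sprk→φ2] = [1, 1]
r1 m[sprk→φ6] = [1, 1]
r1 m[wet→φ2] = [1, 1]
r1 m[wet→φ3] = [1, 1]
r1 m[wet→φ4] = [1, 1]
r1 m[wet→φ5] = [1, 1]
r1 m[wet→φ7] = [1, 1]
r2 m[φ0→sun] = [12, 22]
r2 m[φ0→ice] = [18, 16]
r2 m[φ0→sprk] = [21, 13]
r2 m[φ1→sun] = [13, 11]
r2 m[φ1→fog] = [11, 13]
r2 m[φ2→sprk] = [11, 3]
r2 m[φ2→wet] = [7, 7]
r2 m[φ3→cld] = [9, 12]
r2 m[φ3→wet] = [16, 5]
r2 m[φ4→wet] = [9, 5]
r2 m[φ5→wet] = [2, 5]
r2 m[φ6→sprk] = [3, 4]
r2 m[φ7→wet] = [8, 1]
r2 m[sun→φ0] = [13, 11]
r2 m[sun→φ1] = [12, 22]
r2 m[cld→φ3] = [1, 1]
r2 m[fog→φ1] = [1, 1]
r2 m[ice→φ0] = [1, 1]
r2 m[sprk→φ0] = [33, 12]
r2 m[sprk→φ2] = [63, 52]
r2 m[sprk→φ6] = [231, 39]
r2 m[wet→φ2] = [2304, 125]
r2 m[wet→φ3] = [1008, 175]
r2 m[wet→φ4] = [1792, 175]
r2 m[wet→φ5] = [8064, 175]
r2 m[wet→φ7] = [2016, 875]
r3 m[φ0→sun] = [291, 558]
r3 m[φ0→ice] = [4749, 5172]
r3 m[φ0→sprk] = [245, 153]
r3 m[φ1→sun] = [13, 11]
r3 m[φ1→fog] = [162, 236]
r3 m[φ2→sprk] = [14449, 2554]
r3 m[φ2→wet] = [430, 419]
r3 m[φ3→cld] = [7406, 9597]
r3 m[φ3→wet] = [16, 5]
r3 m[φ4→wet] = [9, 5]
r3 m[φ5→wet] = [2, 5]
r3 m[φ6→sprk] = [3, 4]
r3 m[φ7→wet] = [8, 1]
r3 m[sun→φ0] = [13, 11]
r3 m[sun→φ1] = [12, 22]
r3 m[cld→φ3] = [1, 1]
r3 m[fog→φ1] = [1, 1]
r3 m[ice→φ0] = [1, 1]
r3 m[sprk→φ0] = [33, 12]
r3 m[sprk→φ2] = [63, 52]
r3 m[sprk→φ6] = [231, 39]
r3 m[wet→φ2] = [2304, 125]
r3 m[wet→φ3] = [1008, 175]
r3 m[wet→φ4] = [1792, 175]
r3 m[wet→φ5] = [8064, 175]
r3 m[wet→φ7] = [2016, 875]
r4 m[φ0→sun] = [291, 558]
r4 m[φ0→ice] = [4749, 5172]
r4 m[φ0→sprk] = [245, 153]
r4 m[φ1→sun] = [13, 11]
r4 m[φ1→fog] = [162, 236]
r4 m[φ2→sprk] = [14449, 2554]
r4 m[φ2→wet] = [430, 419]
r4 m[φ3→cld] = [7406, 9597]
r4 m[φ3→wet] = [16, 5]
r4 m[φ4→wet] = [9, 5]
r4 m[φ5→wet] = [2, 5]
r4 m[φ6→sprk] = [3, 4]
r4 m[φ7→wet] = [8, 1]
r4 m[sun→φ0] = [13, 11]
r4 m[sun→φ1] = [291, 558]
r4 m[cld→φ3] = [1, 1]
r4 m[fog→φ1] = [1, 1]
r4 m[ice→φ0] = [1, 1]
r4 m[sprk→φ0] = [43347, 10216]
r4 m[sprk→φ2] = [735, 612]
r4 m[sprk→φ6] = [3540005, 390762]
r4 m[wet→φ2] = [2304, 125]
r4 m[wet→φ3] = [61920, 10475]
r4 m[wet→φ4] = [110080, 10475]
r4 m[wet→φ5] = [495360, 10475]
r4 m[wet→φ7] = [123840, 52375]
r5 m[φ0→sun] = [354509, 688586]
r5 m[φ0→ice] = [5644547, 6538516]
r5 m[φ0→sprk] = [245, 153]
r5 m[φ1→sun] = [13, 11]
r5 m[φ1→fog] = [4002, 5919]
r5 m[φ2→sprk] = [14449, 2554]
r5 m[φ2→wet] = [5022, 4899]
r5 m[φ3→cld] = [454390, 588705]
r5 m[φ3→wet] = [16, 5]
r5 m[φ4→wet] = [9, 5]
r5 m[φ5→wet] = [2, 5]
r5 m[φ6→sprk] = [3, 4]
r5 m[φ7→wet] = [8, 1]
r5 m[sun→φ0] = [13, 11]
r5 m[sun→φ1] = [291, 558]
r5 m[cld→φ3] = [1, 1]
r5 m[fog→φ1] = [1, 1]
r5 m[ice→φ0] = [1, 1]
r5 m[sprk→φ0] = [43347, 10216]
r5 m[sprk→φ2] = [735, 612]
r5 m[sprk→φ6] = [3540005, 390762]
r5 m[wet→φ2] = [2304, 125]
r5 m[wet→φ3] = [61920, 10475]
r5 m[wet→φ4] = [110080, 10475]
r5 m[wet→φ5] = [495360, 10475]
r5 m[wet→φ7] = [123840, 52375]
r6 m[φ0→sun] = [354509, 688586]
r6 m[φ0→ice] = [5644547, 6538516]
r6 m[φ0→sprk] = [245, 153]
r6 m[φ1→sun] = [13, 11]
r6 m[φ1→fog] = [4002, 5919]
r6 m[φ2→sprk] = [14449, 2554]
r6 m[φ2→wet] = [5022, 4899]
r6 m[φ3→cld] = [454390, 588705]
r6 m[φ3→wet] = [16, 5]
r6 m[φ4→wet] = [9, 5]
r6 m[φ5→wet] = [2, 5]
r6 m[φ6→sprk] = [3, 4]
r6 m[φ7→wet] = [8, 1]
r6 m[sun→φ0] = [13, 11]
r6 m[sun→φ1] = [354509, 688586]
r6 m[cld→φ3] = [1, 1]
r6 m[fog→φ1] = [1, 1]
r6 m[ice→φ0] = [1, 1]
r6 m[sprk→φ0] = [43347, 10216]
r6 m[sprk→φ2] = [735, 612]
r6 m[sprk→φ6] = [3540005, 390762]
r6 m[wet→φ2] = [2304, 125]
r6 m[wet→φ3] = [723168, 122475]
r6 m[wet→φ4] = [1285632, 122475]
r6 m[wet→φ5] = [5785344, 122475]
r6 m[wet→φ7] = [1446336, 612375]
r7 m[φ0→sun] = [354509, 688586]
r7 m[φ0→ice] = [5644547, 6538516]
r7 m[φ0→sprk] = [245, 153]
r7 m[φ1→sun] = [13, 11]
r7 m[φ1→fog] = [4901830, 7281233]
r7 m[φ2→sprk] = [14449, 2554]
r7 m[φ2→wet] = [5022, 4899]
r7 m[φ3→cld] = [5307126, 6875937]
r7 m[φ3→wet] = [16, 5]
r7 m[φ4→wet] = [9, 5]
r7 m[φ5→wet] = [2, 5]
r7 m[φ6→sprk] = [3, 4]
r7 m[φ7→wet] = [8, 1]
r7 m[sun→φ0] = [13, 11]
r7 m[sun→φ1] = [354509, 688586]
r7 m[cld→φ3] = [1, 1]
r7 m[fog→φ1] = [1, 1]
r7 m[ice→φ0] = [1, 1]
r7 m[sprk→φ0] = [43347, 10216]
r7 m[sprk→φ2] = [735, 612]
r7 m[sprk→φ6] = [3540005, 390762]
r7 m[wet→φ2] = [2304, 125]
r7 m[wet→φ3] = [723168, 122475]
r7 m[wet→φ4] = [1285632, 122475]
r7 m[wet→φ5] = [5785344, 122475]
r7 m[wet→φ7] = [1446336, 612375]
r8 m[φ0→sun] = [354509, 688586]
r8 m[φ0→ice] = [5644547, 6538516]
r8 m[φ0→sprk] = [245, 153]
r8 m[φ1→sun] = [13, 11]
r8 m[φ1→fog] = [4901830, 7281233]
r8 m[φ2→sprk] = [14449, 2554]
r8 m[φ2→wet] = [5022, 4899]
r8 m[φ3→cld] = [5307126, 6875937]
r8 m[φ3→wet] = [16, 5]
r8 m[φ4→wet] = [9, 5]
r8 m[φ5→wet] = [2, 5]
r8 m[φ6→sprk] = [3, 4]
r8 m[φ7→wet] = [8, 1]
r8 m[sun→φ0] = [13, 11]
r8 m[sun→φ1] = [354509, 688586]
r8 m[cld→φ3] = [1, 1]
r8 m[fog→φ1] = [1, 1]
r8 m[ice→φ0] = [1, 1]
r8 m[sprk→φ0] = [43347, 10216]
r8 m[sprk→φ2] = [735, 612]
r8 m[sprk→φ6] = [3540005, 390762]
r8 m[wet→φ2] = [2304, 125]
r8 m[wet→φ3] = [723168, 122475]
r8 m[wet→φ4] = [1285632, 122475]
r8 m[wet→φ5] = [5785344, 122475]
r8 m[wet→φ7] = [1446336, 612375]
fixed point reached at round 8
b[cld] = ⊗ incoming = [5307126, 6875937]

b[cld] = [5307126, 6875937]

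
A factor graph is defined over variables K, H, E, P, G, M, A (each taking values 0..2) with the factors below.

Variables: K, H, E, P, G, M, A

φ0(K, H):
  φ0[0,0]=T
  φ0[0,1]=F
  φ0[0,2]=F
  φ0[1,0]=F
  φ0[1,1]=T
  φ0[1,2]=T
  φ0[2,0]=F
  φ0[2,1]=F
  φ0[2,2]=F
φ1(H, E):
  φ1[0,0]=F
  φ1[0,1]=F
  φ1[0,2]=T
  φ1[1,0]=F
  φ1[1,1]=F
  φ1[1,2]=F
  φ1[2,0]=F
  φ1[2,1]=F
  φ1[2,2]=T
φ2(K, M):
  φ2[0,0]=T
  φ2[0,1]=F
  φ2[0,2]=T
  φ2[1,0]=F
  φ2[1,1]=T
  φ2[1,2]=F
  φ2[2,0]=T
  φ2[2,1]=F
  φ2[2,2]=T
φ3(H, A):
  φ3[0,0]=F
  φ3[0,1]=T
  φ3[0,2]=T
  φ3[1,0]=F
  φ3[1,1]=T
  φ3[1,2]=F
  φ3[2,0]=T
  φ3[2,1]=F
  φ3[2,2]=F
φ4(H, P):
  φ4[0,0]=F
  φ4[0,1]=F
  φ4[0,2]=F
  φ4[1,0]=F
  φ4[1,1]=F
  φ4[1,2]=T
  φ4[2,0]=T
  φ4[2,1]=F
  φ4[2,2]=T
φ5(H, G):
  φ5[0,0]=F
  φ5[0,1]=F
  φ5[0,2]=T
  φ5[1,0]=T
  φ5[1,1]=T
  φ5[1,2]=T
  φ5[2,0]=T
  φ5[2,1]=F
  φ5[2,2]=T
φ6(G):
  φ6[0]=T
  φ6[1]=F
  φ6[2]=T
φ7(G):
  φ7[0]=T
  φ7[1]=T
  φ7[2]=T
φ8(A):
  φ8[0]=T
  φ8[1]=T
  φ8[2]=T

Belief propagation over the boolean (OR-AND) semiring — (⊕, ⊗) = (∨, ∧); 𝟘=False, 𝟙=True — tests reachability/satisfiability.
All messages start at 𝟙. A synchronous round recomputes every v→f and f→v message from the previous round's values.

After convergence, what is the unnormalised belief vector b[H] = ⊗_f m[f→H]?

init: all messages = 𝟙 over 3 values
r1 m[φ0→K] = [T, T, F]
r1 m[φ0→H] = [T, T, T]
r1 m[φ1→H] = [T, F, T]
r1 m[φ1→E] = [F, F, T]
r1 m[φ2→K] = [T, T, T]
r1 m[φ2→M] = [T, T, T]
r1 m[φ3→H] = [T, T, T]
r1 m[φ3→A] = [T, T, T]
r1 m[φ4→H] = [F, T, T]
r1 m[φ4→P] = [T, F, T]
r1 m[φ5→H] = [T, T, T]
r1 m[φ5→G] = [T, T, T]
r1 m[φ6→G] = [T, F, T]
r1 m[φ7→G] = [T, T, T]
r1 m[φ8→A] = [T, T, T]
r1 m[K→φ0] = [T, T, T]
r1 m[K→φ2] = [T, T, T]
r1 m[H→φ0] = [T, T, T]
r1 m[H→φ1] = [T, T, T]
r1 m[H→φ3] = [T, T, T]
r1 m[H→φ4] = [T, T, T]
r1 m[H→φ5] = [T, T, T]
r1 m[E→φ1] = [T, T, T]
r1 m[P→φ4] = [T, T, T]
r1 m[G→φ5] = [T, T, T]
r1 m[G→φ6] = [T, T, T]
r1 m[G→φ7] = [T, T, T]
r1 m[M→φ2] = [T, T, T]
r1 m[A→φ3] = [T, T, T]
r1 m[A→φ8] = [T, T, T]
r2 m[φ0→K] = [T, T, F]
r2 m[φ0→H] = [T, T, T]
r2 m[φ1→H] = [T, F, T]
r2 m[φ1→E] = [F, F, T]
r2 m[φ2→K] = [T, T, T]
r2 m[φ2→M] = [T, T, T]
r2 m[φ3→H] = [T, T, T]
r2 m[φ3→A] = [T, T, T]
r2 m[φ4→H] = [F, T, T]
r2 m[φ4→P] = [T, F, T]
r2 m[φ5→H] = [T, T, T]
r2 m[φ5→G] = [T, T, T]
r2 m[φ6→G] = [T, F, T]
r2 m[φ7→G] = [T, T, T]
r2 m[φ8→A] = [T, T, T]
r2 m[K→φ0] = [T, T, T]
r2 m[K→φ2] = [T, T, F]
r2 m[H→φ0] = [F, F, T]
r2 m[H→φ1] = [F, T, T]
r2 m[H→φ3] = [F, F, T]
r2 m[H→φ4] = [T, F, T]
r2 m[H→φ5] = [F, F, T]
r2 m[E→φ1] = [T, T, T]
r2 m[P→φ4] = [T, T, T]
r2 m[G→φ5] = [T, F, T]
r2 m[G→φ6] = [T, T, T]
r2 m[G→φ7] = [T, F, T]
r2 m[M→φ2] = [T, T, T]
r2 m[A→φ3] = [T, T, T]
r2 m[A→φ8] = [T, T, T]
r3 m[φ0→K] = [F, T, F]
r3 m[φ0→H] = [T, T, T]
r3 m[φ1→H] = [T, F, T]
r3 m[φ1→E] = [F, F, T]
r3 m[φ2→K] = [T, T, T]
r3 m[φ2→M] = [T, T, T]
r3 m[φ3→H] = [T, T, T]
r3 m[φ3→A] = [T, F, F]
r3 m[φ4→H] = [F, T, T]
r3 m[φ4→P] = [T, F, T]
r3 m[φ5→H] = [T, T, T]
r3 m[φ5→G] = [T, F, T]
r3 m[φ6→G] = [T, F, T]
r3 m[φ7→G] = [T, T, T]
r3 m[φ8→A] = [T, T, T]
r3 m[K→φ0] = [T, T, T]
r3 m[K→φ2] = [T, T, F]
r3 m[H→φ0] = [F, F, T]
r3 m[H→φ1] = [F, T, T]
r3 m[H→φ3] = [F, F, T]
r3 m[H→φ4] = [T, F, T]
r3 m[H→φ5] = [F, F, T]
r3 m[E→φ1] = [T, T, T]
r3 m[P→φ4] = [T, T, T]
r3 m[G→φ5] = [T, F, T]
r3 m[G→φ6] = [T, T, T]
r3 m[G→φ7] = [T, F, T]
r3 m[M→φ2] = [T, T, T]
r3 m[A→φ3] = [T, T, T]
r3 m[A→φ8] = [T, T, T]
r4 m[φ0→K] = [F, T, F]
r4 m[φ0→H] = [T, T, T]
r4 m[φ1→H] = [T, F, T]
r4 m[φ1→E] = [F, F, T]
r4 m[φ2→K] = [T, T, T]
r4 m[φ2→M] = [T, T, T]
r4 m[φ3→H] = [T, T, T]
r4 m[φ3→A] = [T, F, F]
r4 m[φ4→H] = [F, T, T]
r4 m[φ4→P] = [T, F, T]
r4 m[φ5→H] = [T, T, T]
r4 m[φ5→G] = [T, F, T]
r4 m[φ6→G] = [T, F, T]
r4 m[φ7→G] = [T, T, T]
r4 m[φ8→A] = [T, T, T]
r4 m[K→φ0] = [T, T, T]
r4 m[K→φ2] = [F, T, F]
r4 m[H→φ0] = [F, F, T]
r4 m[H→φ1] = [F, T, T]
r4 m[H→φ3] = [F, F, T]
r4 m[H→φ4] = [T, F, T]
r4 m[H→φ5] = [F, F, T]
r4 m[E→φ1] = [T, T, T]
r4 m[P→φ4] = [T, T, T]
r4 m[G→φ5] = [T, F, T]
r4 m[G→φ6] = [T, F, T]
r4 m[G→φ7] = [T, F, T]
r4 m[M→φ2] = [T, T, T]
r4 m[A→φ3] = [T, T, T]
r4 m[A→φ8] = [T, F, F]
r5 m[φ0→K] = [F, T, F]
r5 m[φ0→H] = [T, T, T]
r5 m[φ1→H] = [T, F, T]
r5 m[φ1→E] = [F, F, T]
r5 m[φ2→K] = [T, T, T]
r5 m[φ2→M] = [F, T, F]
r5 m[φ3→H] = [T, T, T]
r5 m[φ3→A] = [T, F, F]
r5 m[φ4→H] = [F, T, T]
r5 m[φ4→P] = [T, F, T]
r5 m[φ5→H] = [T, T, T]
r5 m[φ5→G] = [T, F, T]
r5 m[φ6→G] = [T, F, T]
r5 m[φ7→G] = [T, T, T]
r5 m[φ8→A] = [T, T, T]
r5 m[K→φ0] = [T, T, T]
r5 m[K→φ2] = [F, T, F]
r5 m[H→φ0] = [F, F, T]
r5 m[H→φ1] = [F, T, T]
r5 m[H→φ3] = [F, F, T]
r5 m[H→φ4] = [T, F, T]
r5 m[H→φ5] = [F, F, T]
r5 m[E→φ1] = [T, T, T]
r5 m[P→φ4] = [T, T, T]
r5 m[G→φ5] = [T, F, T]
r5 m[G→φ6] = [T, F, T]
r5 m[G→φ7] = [T, F, T]
r5 m[M→φ2] = [T, T, T]
r5 m[A→φ3] = [T, T, T]
r5 m[A→φ8] = [T, F, F]
r6 m[φ0→K] = [F, T, F]
r6 m[φ0→H] = [T, T, T]
r6 m[φ1→H] = [T, F, T]
r6 m[φ1→E] = [F, F, T]
r6 m[φ2→K] = [T, T, T]
r6 m[φ2→M] = [F, T, F]
r6 m[φ3→H] = [T, T, T]
r6 m[φ3→A] = [T, F, F]
r6 m[φ4→H] = [F, T, T]
r6 m[φ4→P] = [T, F, T]
r6 m[φ5→H] = [T, T, T]
r6 m[φ5→G] = [T, F, T]
r6 m[φ6→G] = [T, F, T]
r6 m[φ7→G] = [T, T, T]
r6 m[φ8→A] = [T, T, T]
r6 m[K→φ0] = [T, T, T]
r6 m[K→φ2] = [F, T, F]
r6 m[H→φ0] = [F, F, T]
r6 m[H→φ1] = [F, T, T]
r6 m[H→φ3] = [F, F, T]
r6 m[H→φ4] = [T, F, T]
r6 m[H→φ5] = [F, F, T]
r6 m[E→φ1] = [T, T, T]
r6 m[P→φ4] = [T, T, T]
r6 m[G→φ5] = [T, F, T]
r6 m[G→φ6] = [T, F, T]
r6 m[G→φ7] = [T, F, T]
r6 m[M→φ2] = [T, T, T]
r6 m[A→φ3] = [T, T, T]
r6 m[A→φ8] = [T, F, F]
fixed point reached at round 6
b[H] = ⊗ incoming = [F, F, T]

b[H] = [F, F, T]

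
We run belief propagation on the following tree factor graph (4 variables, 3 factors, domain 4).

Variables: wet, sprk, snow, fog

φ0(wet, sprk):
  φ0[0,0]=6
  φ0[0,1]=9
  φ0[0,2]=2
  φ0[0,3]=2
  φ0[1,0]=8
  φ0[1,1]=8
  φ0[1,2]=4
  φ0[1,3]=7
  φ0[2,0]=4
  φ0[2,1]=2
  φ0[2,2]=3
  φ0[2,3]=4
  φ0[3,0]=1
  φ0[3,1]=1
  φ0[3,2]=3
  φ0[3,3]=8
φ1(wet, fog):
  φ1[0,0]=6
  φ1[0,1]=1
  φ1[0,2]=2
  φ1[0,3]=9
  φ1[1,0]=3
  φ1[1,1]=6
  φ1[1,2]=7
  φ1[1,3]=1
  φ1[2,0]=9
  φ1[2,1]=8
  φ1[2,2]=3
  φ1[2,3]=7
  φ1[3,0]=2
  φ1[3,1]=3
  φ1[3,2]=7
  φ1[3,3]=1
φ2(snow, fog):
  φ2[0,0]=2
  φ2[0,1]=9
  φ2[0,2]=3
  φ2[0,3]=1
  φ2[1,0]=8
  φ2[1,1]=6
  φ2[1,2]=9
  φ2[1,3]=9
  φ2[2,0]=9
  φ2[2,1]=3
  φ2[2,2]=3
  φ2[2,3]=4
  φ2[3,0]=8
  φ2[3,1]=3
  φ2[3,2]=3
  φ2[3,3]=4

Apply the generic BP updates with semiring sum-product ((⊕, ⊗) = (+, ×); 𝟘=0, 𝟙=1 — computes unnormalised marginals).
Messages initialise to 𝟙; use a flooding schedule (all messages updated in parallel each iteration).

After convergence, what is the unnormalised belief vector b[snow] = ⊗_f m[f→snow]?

b[snow] = [4965, 10579, 6293, 5955]

init: all messages = 𝟙 over 4 values
r1 m[φ0→wet] = [19, 27, 13, 13]
r1 m[φ0→sprk] = [19, 20, 12, 21]
r1 m[φ1→wet] = [18, 17, 27, 13]
r1 m[φ1→fog] = [20, 18, 19, 18]
r1 m[φ2→snow] = [15, 32, 19, 18]
r1 m[φ2→fog] = [27, 21, 18, 18]
r1 m[wet→φ0] = [1, 1, 1, 1]
r1 m[wet→φ1] = [1, 1, 1, 1]
r1 m[sprk→φ0] = [1, 1, 1, 1]
r1 m[snow→φ2] = [1, 1, 1, 1]
r1 m[fog→φ1] = [1, 1, 1, 1]
r1 m[fog→φ2] = [1, 1, 1, 1]
r2 m[φ0→wet] = [19, 27, 13, 13]
r2 m[φ0→sprk] = [19, 20, 12, 21]
r2 m[φ1→wet] = [18, 17, 27, 13]
r2 m[φ1→fog] = [20, 18, 19, 18]
r2 m[φ2→snow] = [15, 32, 19, 18]
r2 m[φ2→fog] = [27, 21, 18, 18]
r2 m[wet→φ0] = [18, 17, 27, 13]
r2 m[wet→φ1] = [19, 27, 13, 13]
r2 m[sprk→φ0] = [1, 1, 1, 1]
r2 m[snow→φ2] = [1, 1, 1, 1]
r2 m[fog→φ1] = [27, 21, 18, 18]
r2 m[fog→φ2] = [20, 18, 19, 18]
r3 m[φ0→wet] = [19, 27, 13, 13]
r3 m[φ0→sprk] = [365, 365, 224, 367]
r3 m[φ1→wet] = [381, 351, 591, 261]
r3 m[φ1→fog] = [338, 324, 357, 302]
r3 m[φ2→snow] = [277, 601, 363, 343]
r3 m[φ2→fog] = [27, 21, 18, 18]
r3 m[wet→φ0] = [18, 17, 27, 13]
r3 m[wet→φ1] = [19, 27, 13, 13]
r3 m[sprk→φ0] = [1, 1, 1, 1]
r3 m[snow→φ2] = [1, 1, 1, 1]
r3 m[fog→φ1] = [27, 21, 18, 18]
r3 m[fog→φ2] = [20, 18, 19, 18]
r4 m[φ0→wet] = [19, 27, 13, 13]
r4 m[φ0→sprk] = [365, 365, 224, 367]
r4 m[φ1→wet] = [381, 351, 591, 261]
r4 m[φ1→fog] = [338, 324, 357, 302]
r4 m[φ2→snow] = [277, 601, 363, 343]
r4 m[φ2→fog] = [27, 21, 18, 18]
r4 m[wet→φ0] = [381, 351, 591, 261]
r4 m[wet→φ1] = [19, 27, 13, 13]
r4 m[sprk→φ0] = [1, 1, 1, 1]
r4 m[snow→φ2] = [1, 1, 1, 1]
r4 m[fog→φ1] = [27, 21, 18, 18]
r4 m[fog→φ2] = [338, 324, 357, 302]
r5 m[φ0→wet] = [19, 27, 13, 13]
r5 m[φ0→sprk] = [7719, 7680, 4722, 7671]
r5 m[φ1→wet] = [381, 351, 591, 261]
r5 m[φ1→fog] = [338, 324, 357, 302]
r5 m[φ2→snow] = [4965, 10579, 6293, 5955]
r5 m[φ2→fog] = [27, 21, 18, 18]
r5 m[wet→φ0] = [381, 351, 591, 261]
r5 m[wet→φ1] = [19, 27, 13, 13]
r5 m[sprk→φ0] = [1, 1, 1, 1]
r5 m[snow→φ2] = [1, 1, 1, 1]
r5 m[fog→φ1] = [27, 21, 18, 18]
r5 m[fog→φ2] = [338, 324, 357, 302]
r6 m[φ0→wet] = [19, 27, 13, 13]
r6 m[φ0→sprk] = [7719, 7680, 4722, 7671]
r6 m[φ1→wet] = [381, 351, 591, 261]
r6 m[φ1→fog] = [338, 324, 357, 302]
r6 m[φ2→snow] = [4965, 10579, 6293, 5955]
r6 m[φ2→fog] = [27, 21, 18, 18]
r6 m[wet→φ0] = [381, 351, 591, 261]
r6 m[wet→φ1] = [19, 27, 13, 13]
r6 m[sprk→φ0] = [1, 1, 1, 1]
r6 m[snow→φ2] = [1, 1, 1, 1]
r6 m[fog→φ1] = [27, 21, 18, 18]
r6 m[fog→φ2] = [338, 324, 357, 302]
fixed point reached at round 6
b[snow] = ⊗ incoming = [4965, 10579, 6293, 5955]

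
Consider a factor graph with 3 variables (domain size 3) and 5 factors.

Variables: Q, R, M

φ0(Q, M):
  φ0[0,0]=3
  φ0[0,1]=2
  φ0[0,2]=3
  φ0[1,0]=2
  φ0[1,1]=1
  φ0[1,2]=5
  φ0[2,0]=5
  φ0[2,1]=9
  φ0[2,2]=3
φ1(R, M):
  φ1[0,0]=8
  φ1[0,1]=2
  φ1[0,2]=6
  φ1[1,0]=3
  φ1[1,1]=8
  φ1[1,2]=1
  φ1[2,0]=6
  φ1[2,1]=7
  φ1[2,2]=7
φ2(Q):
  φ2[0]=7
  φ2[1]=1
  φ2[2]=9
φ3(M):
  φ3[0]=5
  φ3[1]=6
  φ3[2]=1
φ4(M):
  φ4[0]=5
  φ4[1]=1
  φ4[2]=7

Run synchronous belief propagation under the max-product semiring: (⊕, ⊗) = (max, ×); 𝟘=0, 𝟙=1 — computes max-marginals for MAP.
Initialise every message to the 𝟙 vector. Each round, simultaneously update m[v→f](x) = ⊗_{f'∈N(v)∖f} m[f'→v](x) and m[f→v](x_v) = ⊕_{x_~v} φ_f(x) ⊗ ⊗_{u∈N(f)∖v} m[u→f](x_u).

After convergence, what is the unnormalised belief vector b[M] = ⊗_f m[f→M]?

init: all messages = 𝟙 over 3 values
r1 m[φ0→Q] = [3, 5, 9]
r1 m[φ0→M] = [5, 9, 5]
r1 m[φ1→R] = [8, 8, 7]
r1 m[φ1→M] = [8, 8, 7]
r1 m[φ2→Q] = [7, 1, 9]
r1 m[φ3→M] = [5, 6, 1]
r1 m[φ4→M] = [5, 1, 7]
r1 m[Q→φ0] = [1, 1, 1]
r1 m[Q→φ2] = [1, 1, 1]
r1 m[R→φ1] = [1, 1, 1]
r1 m[M→φ0] = [1, 1, 1]
r1 m[M→φ1] = [1, 1, 1]
r1 m[M→φ3] = [1, 1, 1]
r1 m[M→φ4] = [1, 1, 1]
r2 m[φ0→Q] = [3, 5, 9]
r2 m[φ0→M] = [5, 9, 5]
r2 m[φ1→R] = [8, 8, 7]
r2 m[φ1→M] = [8, 8, 7]
r2 m[φ2→Q] = [7, 1, 9]
r2 m[φ3→M] = [5, 6, 1]
r2 m[φ4→M] = [5, 1, 7]
r2 m[Q→φ0] = [7, 1, 9]
r2 m[Q→φ2] = [3, 5, 9]
r2 m[R→φ1] = [1, 1, 1]
r2 m[M→φ0] = [200, 48, 49]
r2 m[M→φ1] = [125, 54, 35]
r2 m[M→φ3] = [200, 72, 245]
r2 m[M→φ4] = [200, 432, 35]
r3 m[φ0→Q] = [600, 400, 1000]
r3 m[φ0→M] = [45, 81, 27]
r3 m[φ1→R] = [1000, 432, 750]
r3 m[φ1→M] = [8, 8, 7]
r3 m[φ2→Q] = [7, 1, 9]
r3 m[φ3→M] = [5, 6, 1]
r3 m[φ4→M] = [5, 1, 7]
r3 m[Q→φ0] = [7, 1, 9]
r3 m[Q→φ2] = [3, 5, 9]
r3 m[R→φ1] = [1, 1, 1]
r3 m[M→φ0] = [200, 48, 49]
r3 m[M→φ1] = [125, 54, 35]
r3 m[M→φ3] = [200, 72, 245]
r3 m[M→φ4] = [200, 432, 35]
r4 m[φ0→Q] = [600, 400, 1000]
r4 m[φ0→M] = [45, 81, 27]
r4 m[φ1→R] = [1000, 432, 750]
r4 m[φ1→M] = [8, 8, 7]
r4 m[φ2→Q] = [7, 1, 9]
r4 m[φ3→M] = [5, 6, 1]
r4 m[φ4→M] = [5, 1, 7]
r4 m[Q→φ0] = [7, 1, 9]
r4 m[Q→φ2] = [600, 400, 1000]
r4 m[R→φ1] = [1, 1, 1]
r4 m[M→φ0] = [200, 48, 49]
r4 m[M→φ1] = [1125, 486, 189]
r4 m[M→φ3] = [1800, 648, 1323]
r4 m[M→φ4] = [1800, 3888, 189]
r5 m[φ0→Q] = [600, 400, 1000]
r5 m[φ0→M] = [45, 81, 27]
r5 m[φ1→R] = [9000, 3888, 6750]
r5 m[φ1→M] = [8, 8, 7]
r5 m[φ2→Q] = [7, 1, 9]
r5 m[φ3→M] = [5, 6, 1]
r5 m[φ4→M] = [5, 1, 7]
r5 m[Q→φ0] = [7, 1, 9]
r5 m[Q→φ2] = [600, 400, 1000]
r5 m[R→φ1] = [1, 1, 1]
r5 m[M→φ0] = [200, 48, 49]
r5 m[M→φ1] = [1125, 486, 189]
r5 m[M→φ3] = [1800, 648, 1323]
r5 m[M→φ4] = [1800, 3888, 189]
r6 m[φ0→Q] = [600, 400, 1000]
r6 m[φ0→M] = [45, 81, 27]
r6 m[φ1→R] = [9000, 3888, 6750]
r6 m[φ1→M] = [8, 8, 7]
r6 m[φ2→Q] = [7, 1, 9]
r6 m[φ3→M] = [5, 6, 1]
r6 m[φ4→M] = [5, 1, 7]
r6 m[Q→φ0] = [7, 1, 9]
r6 m[Q→φ2] = [600, 400, 1000]
r6 m[R→φ1] = [1, 1, 1]
r6 m[M→φ0] = [200, 48, 49]
r6 m[M→φ1] = [1125, 486, 189]
r6 m[M→φ3] = [1800, 648, 1323]
r6 m[M→φ4] = [1800, 3888, 189]
fixed point reached at round 6
b[M] = ⊗ incoming = [9000, 3888, 1323]

b[M] = [9000, 3888, 1323]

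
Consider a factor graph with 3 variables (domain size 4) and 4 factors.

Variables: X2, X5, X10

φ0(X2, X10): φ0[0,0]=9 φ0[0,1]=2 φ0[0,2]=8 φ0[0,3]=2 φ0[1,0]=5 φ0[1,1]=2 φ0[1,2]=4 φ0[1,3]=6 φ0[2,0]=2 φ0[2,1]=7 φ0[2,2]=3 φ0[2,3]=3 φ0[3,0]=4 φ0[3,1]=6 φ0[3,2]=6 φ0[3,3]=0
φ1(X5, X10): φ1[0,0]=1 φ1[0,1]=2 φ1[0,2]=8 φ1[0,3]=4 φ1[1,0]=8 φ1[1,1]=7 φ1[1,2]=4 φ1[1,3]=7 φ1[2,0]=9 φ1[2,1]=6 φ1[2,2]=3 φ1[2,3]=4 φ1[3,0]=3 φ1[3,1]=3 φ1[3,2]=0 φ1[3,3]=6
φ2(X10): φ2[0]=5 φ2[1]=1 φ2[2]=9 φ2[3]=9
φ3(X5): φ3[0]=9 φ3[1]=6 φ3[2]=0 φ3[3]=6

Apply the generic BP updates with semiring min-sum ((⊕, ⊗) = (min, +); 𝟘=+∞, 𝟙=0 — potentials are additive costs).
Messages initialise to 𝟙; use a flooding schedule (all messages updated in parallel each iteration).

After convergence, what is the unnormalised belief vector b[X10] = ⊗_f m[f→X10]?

init: all messages = 𝟙 over 4 values
r1 m[φ0→X2] = [2, 2, 2, 0]
r1 m[φ0→X10] = [2, 2, 3, 0]
r1 m[φ1→X5] = [1, 4, 3, 0]
r1 m[φ1→X10] = [1, 2, 0, 4]
r1 m[φ2→X10] = [5, 1, 9, 9]
r1 m[φ3→X5] = [9, 6, 0, 6]
r1 m[X2→φ0] = [0, 0, 0, 0]
r1 m[X5→φ1] = [0, 0, 0, 0]
r1 m[X5→φ3] = [0, 0, 0, 0]
r1 m[X10→φ0] = [0, 0, 0, 0]
r1 m[X10→φ1] = [0, 0, 0, 0]
r1 m[X10→φ2] = [0, 0, 0, 0]
r2 m[φ0→X2] = [2, 2, 2, 0]
r2 m[φ0→X10] = [2, 2, 3, 0]
r2 m[φ1→X5] = [1, 4, 3, 0]
r2 m[φ1→X10] = [1, 2, 0, 4]
r2 m[φ2→X10] = [5, 1, 9, 9]
r2 m[φ3→X5] = [9, 6, 0, 6]
r2 m[X2→φ0] = [0, 0, 0, 0]
r2 m[X5→φ1] = [9, 6, 0, 6]
r2 m[X5→φ3] = [1, 4, 3, 0]
r2 m[X10→φ0] = [6, 3, 9, 13]
r2 m[X10→φ1] = [7, 3, 12, 9]
r2 m[X10→φ2] = [3, 4, 3, 4]
r3 m[φ0→X2] = [5, 5, 8, 9]
r3 m[φ0→X10] = [2, 2, 3, 0]
r3 m[φ1→X5] = [5, 10, 9, 6]
r3 m[φ1→X10] = [9, 6, 3, 4]
r3 m[φ2→X10] = [5, 1, 9, 9]
r3 m[φ3→X5] = [9, 6, 0, 6]
r3 m[X2→φ0] = [0, 0, 0, 0]
r3 m[X5→φ1] = [9, 6, 0, 6]
r3 m[X5→φ3] = [1, 4, 3, 0]
r3 m[X10→φ0] = [6, 3, 9, 13]
r3 m[X10→φ1] = [7, 3, 12, 9]
r3 m[X10→φ2] = [3, 4, 3, 4]
r4 m[φ0→X2] = [5, 5, 8, 9]
r4 m[φ0→X10] = [2, 2, 3, 0]
r4 m[φ1→X5] = [5, 10, 9, 6]
r4 m[φ1→X10] = [9, 6, 3, 4]
r4 m[φ2→X10] = [5, 1, 9, 9]
r4 m[φ3→X5] = [9, 6, 0, 6]
r4 m[X2→φ0] = [0, 0, 0, 0]
r4 m[X5→φ1] = [9, 6, 0, 6]
r4 m[X5→φ3] = [5, 10, 9, 6]
r4 m[X10→φ0] = [14, 7, 12, 13]
r4 m[X10→φ1] = [7, 3, 12, 9]
r4 m[X10→φ2] = [11, 8, 6, 4]
r5 m[φ0→X2] = [9, 9, 14, 13]
r5 m[φ0→X10] = [2, 2, 3, 0]
r5 m[φ1→X5] = [5, 10, 9, 6]
r5 m[φ1→X10] = [9, 6, 3, 4]
r5 m[φ2→X10] = [5, 1, 9, 9]
r5 m[φ3→X5] = [9, 6, 0, 6]
r5 m[X2→φ0] = [0, 0, 0, 0]
r5 m[X5→φ1] = [9, 6, 0, 6]
r5 m[X5→φ3] = [5, 10, 9, 6]
r5 m[X10→φ0] = [14, 7, 12, 13]
r5 m[X10→φ1] = [7, 3, 12, 9]
r5 m[X10→φ2] = [11, 8, 6, 4]
r6 m[φ0→X2] = [9, 9, 14, 13]
r6 m[φ0→X10] = [2, 2, 3, 0]
r6 m[φ1→X5] = [5, 10, 9, 6]
r6 m[φ1→X10] = [9, 6, 3, 4]
r6 m[φ2→X10] = [5, 1, 9, 9]
r6 m[φ3→X5] = [9, 6, 0, 6]
r6 m[X2→φ0] = [0, 0, 0, 0]
r6 m[X5→φ1] = [9, 6, 0, 6]
r6 m[X5→φ3] = [5, 10, 9, 6]
r6 m[X10→φ0] = [14, 7, 12, 13]
r6 m[X10→φ1] = [7, 3, 12, 9]
r6 m[X10→φ2] = [11, 8, 6, 4]
fixed point reached at round 6
b[X10] = ⊗ incoming = [16, 9, 15, 13]

b[X10] = [16, 9, 15, 13]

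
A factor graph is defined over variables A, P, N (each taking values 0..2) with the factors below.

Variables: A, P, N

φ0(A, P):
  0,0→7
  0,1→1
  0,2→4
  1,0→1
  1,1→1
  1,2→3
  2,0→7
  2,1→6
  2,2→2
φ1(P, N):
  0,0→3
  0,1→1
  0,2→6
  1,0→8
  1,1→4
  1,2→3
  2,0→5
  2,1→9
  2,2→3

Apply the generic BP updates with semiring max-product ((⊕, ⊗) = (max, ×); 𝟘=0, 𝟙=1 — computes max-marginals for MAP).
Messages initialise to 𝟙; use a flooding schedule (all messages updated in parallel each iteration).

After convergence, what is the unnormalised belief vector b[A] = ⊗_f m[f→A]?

b[A] = [42, 27, 48]

init: all messages = 𝟙 over 3 values
r1 m[φ0→A] = [7, 3, 7]
r1 m[φ0→P] = [7, 6, 4]
r1 m[φ1→P] = [6, 8, 9]
r1 m[φ1→N] = [8, 9, 6]
r1 m[A→φ0] = [1, 1, 1]
r1 m[P→φ0] = [1, 1, 1]
r1 m[P→φ1] = [1, 1, 1]
r1 m[N→φ1] = [1, 1, 1]
r2 m[φ0→A] = [7, 3, 7]
r2 m[φ0→P] = [7, 6, 4]
r2 m[φ1→P] = [6, 8, 9]
r2 m[φ1→N] = [8, 9, 6]
r2 m[A→φ0] = [1, 1, 1]
r2 m[P→φ0] = [6, 8, 9]
r2 m[P→φ1] = [7, 6, 4]
r2 m[N→φ1] = [1, 1, 1]
r3 m[φ0→A] = [42, 27, 48]
r3 m[φ0→P] = [7, 6, 4]
r3 m[φ1→P] = [6, 8, 9]
r3 m[φ1→N] = [48, 36, 42]
r3 m[A→φ0] = [1, 1, 1]
r3 m[P→φ0] = [6, 8, 9]
r3 m[P→φ1] = [7, 6, 4]
r3 m[N→φ1] = [1, 1, 1]
r4 m[φ0→A] = [42, 27, 48]
r4 m[φ0→P] = [7, 6, 4]
r4 m[φ1→P] = [6, 8, 9]
r4 m[φ1→N] = [48, 36, 42]
r4 m[A→φ0] = [1, 1, 1]
r4 m[P→φ0] = [6, 8, 9]
r4 m[P→φ1] = [7, 6, 4]
r4 m[N→φ1] = [1, 1, 1]
fixed point reached at round 4
b[A] = ⊗ incoming = [42, 27, 48]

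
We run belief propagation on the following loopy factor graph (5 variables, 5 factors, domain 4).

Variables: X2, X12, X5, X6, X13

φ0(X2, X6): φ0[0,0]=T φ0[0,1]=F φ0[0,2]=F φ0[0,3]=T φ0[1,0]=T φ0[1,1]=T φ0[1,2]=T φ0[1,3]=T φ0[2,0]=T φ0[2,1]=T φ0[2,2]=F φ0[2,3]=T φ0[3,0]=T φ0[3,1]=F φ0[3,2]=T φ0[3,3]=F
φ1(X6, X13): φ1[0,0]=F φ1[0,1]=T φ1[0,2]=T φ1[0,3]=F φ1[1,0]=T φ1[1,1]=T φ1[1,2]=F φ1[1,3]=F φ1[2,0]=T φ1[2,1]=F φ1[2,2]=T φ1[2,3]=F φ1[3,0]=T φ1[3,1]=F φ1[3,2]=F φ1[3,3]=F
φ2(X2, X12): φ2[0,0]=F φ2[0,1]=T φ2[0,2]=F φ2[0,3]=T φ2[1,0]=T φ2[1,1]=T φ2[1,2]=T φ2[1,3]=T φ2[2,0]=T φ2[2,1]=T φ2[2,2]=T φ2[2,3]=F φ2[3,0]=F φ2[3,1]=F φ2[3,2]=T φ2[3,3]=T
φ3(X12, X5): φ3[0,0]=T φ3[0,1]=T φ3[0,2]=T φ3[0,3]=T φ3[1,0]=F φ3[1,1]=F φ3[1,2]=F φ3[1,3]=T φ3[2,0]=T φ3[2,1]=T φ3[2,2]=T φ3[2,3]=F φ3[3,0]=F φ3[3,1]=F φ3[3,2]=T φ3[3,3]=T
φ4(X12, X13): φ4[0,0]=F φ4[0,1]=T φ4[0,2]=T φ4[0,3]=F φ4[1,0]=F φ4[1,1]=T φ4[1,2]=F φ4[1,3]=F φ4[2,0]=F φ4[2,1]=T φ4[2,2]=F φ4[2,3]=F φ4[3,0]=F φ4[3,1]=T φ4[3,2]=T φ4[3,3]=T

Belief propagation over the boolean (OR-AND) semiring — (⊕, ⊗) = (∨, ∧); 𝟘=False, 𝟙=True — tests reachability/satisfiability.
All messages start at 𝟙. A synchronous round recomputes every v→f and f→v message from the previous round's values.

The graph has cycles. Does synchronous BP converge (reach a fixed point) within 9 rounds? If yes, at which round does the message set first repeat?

init: all messages = 𝟙 over 4 values
r1 m[φ0→X2] = [T, T, T, T]
r1 m[φ0→X6] = [T, T, T, T]
r1 m[φ1→X6] = [T, T, T, T]
r1 m[φ1→X13] = [T, T, T, F]
r1 m[φ2→X2] = [T, T, T, T]
r1 m[φ2→X12] = [T, T, T, T]
r1 m[φ3→X12] = [T, T, T, T]
r1 m[φ3→X5] = [T, T, T, T]
r1 m[φ4→X12] = [T, T, T, T]
r1 m[φ4→X13] = [F, T, T, T]
r1 m[X2→φ0] = [T, T, T, T]
r1 m[X2→φ2] = [T, T, T, T]
r1 m[X12→φ2] = [T, T, T, T]
r1 m[X12→φ3] = [T, T, T, T]
r1 m[X12→φ4] = [T, T, T, T]
r1 m[X5→φ3] = [T, T, T, T]
r1 m[X6→φ0] = [T, T, T, T]
r1 m[X6→φ1] = [T, T, T, T]
r1 m[X13→φ1] = [T, T, T, T]
r1 m[X13→φ4] = [T, T, T, T]
r2 m[φ0→X2] = [T, T, T, T]
r2 m[φ0→X6] = [T, T, T, T]
r2 m[φ1→X6] = [T, T, T, T]
r2 m[φ1→X13] = [T, T, T, F]
r2 m[φ2→X2] = [T, T, T, T]
r2 m[φ2→X12] = [T, T, T, T]
r2 m[φ3→X12] = [T, T, T, T]
r2 m[φ3→X5] = [T, T, T, T]
r2 m[φ4→X12] = [T, T, T, T]
r2 m[φ4→X13] = [F, T, T, T]
r2 m[X2→φ0] = [T, T, T, T]
r2 m[X2→φ2] = [T, T, T, T]
r2 m[X12→φ2] = [T, T, T, T]
r2 m[X12→φ3] = [T, T, T, T]
r2 m[X12→φ4] = [T, T, T, T]
r2 m[X5→φ3] = [T, T, T, T]
r2 m[X6→φ0] = [T, T, T, T]
r2 m[X6→φ1] = [T, T, T, T]
r2 m[X13→φ1] = [F, T, T, T]
r2 m[X13→φ4] = [T, T, T, F]
r3 m[φ0→X2] = [T, T, T, T]
r3 m[φ0→X6] = [T, T, T, T]
r3 m[φ1→X6] = [T, T, T, F]
r3 m[φ1→X13] = [T, T, T, F]
r3 m[φ2→X2] = [T, T, T, T]
r3 m[φ2→X12] = [T, T, T, T]
r3 m[φ3→X12] = [T, T, T, T]
r3 m[φ3→X5] = [T, T, T, T]
r3 m[φ4→X12] = [T, T, T, T]
r3 m[φ4→X13] = [F, T, T, T]
r3 m[X2→φ0] = [T, T, T, T]
r3 m[X2→φ2] = [T, T, T, T]
r3 m[X12→φ2] = [T, T, T, T]
r3 m[X12→φ3] = [T, T, T, T]
r3 m[X12→φ4] = [T, T, T, T]
r3 m[X5→φ3] = [T, T, T, T]
r3 m[X6→φ0] = [T, T, T, T]
r3 m[X6→φ1] = [T, T, T, T]
r3 m[X13→φ1] = [F, T, T, T]
r3 m[X13→φ4] = [T, T, T, F]
r4 m[φ0→X2] = [T, T, T, T]
r4 m[φ0→X6] = [T, T, T, T]
r4 m[φ1→X6] = [T, T, T, F]
r4 m[φ1→X13] = [T, T, T, F]
r4 m[φ2→X2] = [T, T, T, T]
r4 m[φ2→X12] = [T, T, T, T]
r4 m[φ3→X12] = [T, T, T, T]
r4 m[φ3→X5] = [T, T, T, T]
r4 m[φ4→X12] = [T, T, T, T]
r4 m[φ4→X13] = [F, T, T, T]
r4 m[X2→φ0] = [T, T, T, T]
r4 m[X2→φ2] = [T, T, T, T]
r4 m[X12→φ2] = [T, T, T, T]
r4 m[X12→φ3] = [T, T, T, T]
r4 m[X12→φ4] = [T, T, T, T]
r4 m[X5→φ3] = [T, T, T, T]
r4 m[X6→φ0] = [T, T, T, F]
r4 m[X6→φ1] = [T, T, T, T]
r4 m[X13→φ1] = [F, T, T, T]
r4 m[X13→φ4] = [T, T, T, F]
r5 m[φ0→X2] = [T, T, T, T]
r5 m[φ0→X6] = [T, T, T, T]
r5 m[φ1→X6] = [T, T, T, F]
r5 m[φ1→X13] = [T, T, T, F]
r5 m[φ2→X2] = [T, T, T, T]
r5 m[φ2→X12] = [T, T, T, T]
r5 m[φ3→X12] = [T, T, T, T]
r5 m[φ3→X5] = [T, T, T, T]
r5 m[φ4→X12] = [T, T, T, T]
r5 m[φ4→X13] = [F, T, T, T]
r5 m[X2→φ0] = [T, T, T, T]
r5 m[X2→φ2] = [T, T, T, T]
r5 m[X12→φ2] = [T, T, T, T]
r5 m[X12→φ3] = [T, T, T, T]
r5 m[X12→φ4] = [T, T, T, T]
r5 m[X5→φ3] = [T, T, T, T]
r5 m[X6→φ0] = [T, T, T, F]
r5 m[X6→φ1] = [T, T, T, T]
r5 m[X13→φ1] = [F, T, T, T]
r5 m[X13→φ4] = [T, T, T, F]
fixed point reached at round 5
messages reach a fixed point at round 5

CONVERGED at round 5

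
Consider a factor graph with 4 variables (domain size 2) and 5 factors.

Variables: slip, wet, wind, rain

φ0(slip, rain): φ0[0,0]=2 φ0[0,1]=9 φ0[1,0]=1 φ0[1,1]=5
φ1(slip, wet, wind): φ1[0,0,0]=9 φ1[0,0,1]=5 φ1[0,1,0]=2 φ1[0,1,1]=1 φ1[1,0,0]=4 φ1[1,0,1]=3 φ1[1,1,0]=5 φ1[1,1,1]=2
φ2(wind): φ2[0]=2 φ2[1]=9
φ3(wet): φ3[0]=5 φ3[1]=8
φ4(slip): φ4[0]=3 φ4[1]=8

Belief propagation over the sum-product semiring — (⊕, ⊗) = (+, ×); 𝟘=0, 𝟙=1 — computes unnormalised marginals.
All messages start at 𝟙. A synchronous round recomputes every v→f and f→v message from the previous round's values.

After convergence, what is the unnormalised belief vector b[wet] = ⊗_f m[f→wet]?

init: all messages = 𝟙 over 2 values
r1 m[φ0→slip] = [11, 6]
r1 m[φ0→rain] = [3, 14]
r1 m[φ1→slip] = [17, 14]
r1 m[φ1→wet] = [21, 10]
r1 m[φ1→wind] = [20, 11]
r1 m[φ2→wind] = [2, 9]
r1 m[φ3→wet] = [5, 8]
r1 m[φ4→slip] = [3, 8]
r1 m[slip→φ0] = [1, 1]
r1 m[slip→φ1] = [1, 1]
r1 m[slip→φ4] = [1, 1]
r1 m[wet→φ1] = [1, 1]
r1 m[wet→φ3] = [1, 1]
r1 m[wind→φ1] = [1, 1]
r1 m[wind→φ2] = [1, 1]
r1 m[rain→φ0] = [1, 1]
r2 m[φ0→slip] = [11, 6]
r2 m[φ0→rain] = [3, 14]
r2 m[φ1→slip] = [17, 14]
r2 m[φ1→wet] = [21, 10]
r2 m[φ1→wind] = [20, 11]
r2 m[φ2→wind] = [2, 9]
r2 m[φ3→wet] = [5, 8]
r2 m[φ4→slip] = [3, 8]
r2 m[slip→φ0] = [51, 112]
r2 m[slip→φ1] = [33, 48]
r2 m[slip→φ4] = [187, 84]
r2 m[wet→φ1] = [5, 8]
r2 m[wet→φ3] = [21, 10]
r2 m[wind→φ1] = [2, 9]
r2 m[wind→φ2] = [20, 11]
r2 m[rain→φ0] = [1, 1]
r3 m[φ0→slip] = [11, 6]
r3 m[φ0→rain] = [214, 1019]
r3 m[φ1→slip] = [419, 399]
r3 m[φ1→wet] = [3759, 1773]
r3 m[φ1→wind] = [4893, 2577]
r3 m[φ2→wind] = [2, 9]
r3 m[φ3→wet] = [5, 8]
r3 m[φ4→slip] = [3, 8]
r3 m[slip→φ0] = [51, 112]
r3 m[slip→φ1] = [33, 48]
r3 m[slip→φ4] = [187, 84]
r3 m[wet→φ1] = [5, 8]
r3 m[wet→φ3] = [21, 10]
r3 m[wind→φ1] = [2, 9]
r3 m[wind→φ2] = [20, 11]
r3 m[rain→φ0] = [1, 1]
r4 m[φ0→slip] = [11, 6]
r4 m[φ0→rain] = [214, 1019]
r4 m[φ1→slip] = [419, 399]
r4 m[φ1→wet] = [3759, 1773]
r4 m[φ1→wind] = [4893, 2577]
r4 m[φ2→wind] = [2, 9]
r4 m[φ3→wet] = [5, 8]
r4 m[φ4→slip] = [3, 8]
r4 m[slip→φ0] = [1257, 3192]
r4 m[slip→φ1] = [33, 48]
r4 m[slip→φ4] = [4609, 2394]
r4 m[wet→φ1] = [5, 8]
r4 m[wet→φ3] = [3759, 1773]
r4 m[wind→φ1] = [2, 9]
r4 m[wind→φ2] = [4893, 2577]
r4 m[rain→φ0] = [1, 1]
r5 m[φ0→slip] = [11, 6]
r5 m[φ0→rain] = [5706, 27273]
r5 m[φ1→slip] = [419, 399]
r5 m[φ1→wet] = [3759, 1773]
r5 m[φ1→wind] = [4893, 2577]
r5 m[φ2→wind] = [2, 9]
r5 m[φ3→wet] = [5, 8]
r5 m[φ4→slip] = [3, 8]
r5 m[slip→φ0] = [1257, 3192]
r5 m[slip→φ1] = [33, 48]
r5 m[slip→φ4] = [4609, 2394]
r5 m[wet→φ1] = [5, 8]
r5 m[wet→φ3] = [3759, 1773]
r5 m[wind→φ1] = [2, 9]
r5 m[wind→φ2] = [4893, 2577]
r5 m[rain→φ0] = [1, 1]
r6 m[φ0→slip] = [11, 6]
r6 m[φ0→rain] = [5706, 27273]
r6 m[φ1→slip] = [419, 399]
r6 m[φ1→wet] = [3759, 1773]
r6 m[φ1→wind] = [4893, 2577]
r6 m[φ2→wind] = [2, 9]
r6 m[φ3→wet] = [5, 8]
r6 m[φ4→slip] = [3, 8]
r6 m[slip→φ0] = [1257, 3192]
r6 m[slip→φ1] = [33, 48]
r6 m[slip→φ4] = [4609, 2394]
r6 m[wet→φ1] = [5, 8]
r6 m[wet→φ3] = [3759, 1773]
r6 m[wind→φ1] = [2, 9]
r6 m[wind→φ2] = [4893, 2577]
r6 m[rain→φ0] = [1, 1]
fixed point reached at round 6
b[wet] = ⊗ incoming = [18795, 14184]

b[wet] = [18795, 14184]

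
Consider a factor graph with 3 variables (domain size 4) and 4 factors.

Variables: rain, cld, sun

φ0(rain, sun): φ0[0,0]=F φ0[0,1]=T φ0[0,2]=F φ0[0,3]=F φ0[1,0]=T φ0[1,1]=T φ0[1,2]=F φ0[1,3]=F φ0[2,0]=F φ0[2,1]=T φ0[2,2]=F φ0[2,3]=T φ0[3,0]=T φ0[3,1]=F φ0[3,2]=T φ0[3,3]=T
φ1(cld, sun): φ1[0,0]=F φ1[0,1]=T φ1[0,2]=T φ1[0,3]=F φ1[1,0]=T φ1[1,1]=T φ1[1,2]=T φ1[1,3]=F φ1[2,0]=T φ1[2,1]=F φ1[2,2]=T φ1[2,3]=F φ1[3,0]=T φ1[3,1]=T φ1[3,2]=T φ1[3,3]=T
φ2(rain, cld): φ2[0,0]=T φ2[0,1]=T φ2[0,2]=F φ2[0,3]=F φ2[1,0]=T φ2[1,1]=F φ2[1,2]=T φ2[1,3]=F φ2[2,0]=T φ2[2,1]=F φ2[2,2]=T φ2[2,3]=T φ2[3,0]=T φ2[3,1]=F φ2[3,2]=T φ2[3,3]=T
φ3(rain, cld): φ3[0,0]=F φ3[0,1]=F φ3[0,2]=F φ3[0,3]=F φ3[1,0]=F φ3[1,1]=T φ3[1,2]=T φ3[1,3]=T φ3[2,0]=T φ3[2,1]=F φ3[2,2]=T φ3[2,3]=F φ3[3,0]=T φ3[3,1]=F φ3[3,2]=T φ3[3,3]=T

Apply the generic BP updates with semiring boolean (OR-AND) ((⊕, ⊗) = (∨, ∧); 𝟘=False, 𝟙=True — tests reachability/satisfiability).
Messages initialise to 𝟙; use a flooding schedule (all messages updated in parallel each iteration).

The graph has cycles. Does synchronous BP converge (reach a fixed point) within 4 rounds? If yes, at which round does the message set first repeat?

init: all messages = 𝟙 over 4 values
r1 m[φ0→rain] = [T, T, T, T]
r1 m[φ0→sun] = [T, T, T, T]
r1 m[φ1→cld] = [T, T, T, T]
r1 m[φ1→sun] = [T, T, T, T]
r1 m[φ2→rain] = [T, T, T, T]
r1 m[φ2→cld] = [T, T, T, T]
r1 m[φ3→rain] = [F, T, T, T]
r1 m[φ3→cld] = [T, T, T, T]
r1 m[rain→φ0] = [T, T, T, T]
r1 m[rain→φ2] = [T, T, T, T]
r1 m[rain→φ3] = [T, T, T, T]
r1 m[cld→φ1] = [T, T, T, T]
r1 m[cld→φ2] = [T, T, T, T]
r1 m[cld→φ3] = [T, T, T, T]
r1 m[sun→φ0] = [T, T, T, T]
r1 m[sun→φ1] = [T, T, T, T]
r2 m[φ0→rain] = [T, T, T, T]
r2 m[φ0→sun] = [T, T, T, T]
r2 m[φ1→cld] = [T, T, T, T]
r2 m[φ1→sun] = [T, T, T, T]
r2 m[φ2→rain] = [T, T, T, T]
r2 m[φ2→cld] = [T, T, T, T]
r2 m[φ3→rain] = [F, T, T, T]
r2 m[φ3→cld] = [T, T, T, T]
r2 m[rain→φ0] = [F, T, T, T]
r2 m[rain→φ2] = [F, T, T, T]
r2 m[rain→φ3] = [T, T, T, T]
r2 m[cld→φ1] = [T, T, T, T]
r2 m[cld→φ2] = [T, T, T, T]
r2 m[cld→φ3] = [T, T, T, T]
r2 m[sun→φ0] = [T, T, T, T]
r2 m[sun→φ1] = [T, T, T, T]
r3 m[φ0→rain] = [T, T, T, T]
r3 m[φ0→sun] = [T, T, T, T]
r3 m[φ1→cld] = [T, T, T, T]
r3 m[φ1→sun] = [T, T, T, T]
r3 m[φ2→rain] = [T, T, T, T]
r3 m[φ2→cld] = [T, F, T, T]
r3 m[φ3→rain] = [F, T, T, T]
r3 m[φ3→cld] = [T, T, T, T]
r3 m[rain→φ0] = [F, T, T, T]
r3 m[rain→φ2] = [F, T, T, T]
r3 m[rain→φ3] = [T, T, T, T]
r3 m[cld→φ1] = [T, T, T, T]
r3 m[cld→φ2] = [T, T, T, T]
r3 m[cld→φ3] = [T, T, T, T]
r3 m[sun→φ0] = [T, T, T, T]
r3 m[sun→φ1] = [T, T, T, T]
r4 m[φ0→rain] = [T, T, T, T]
r4 m[φ0→sun] = [T, T, T, T]
r4 m[φ1→cld] = [T, T, T, T]
r4 m[φ1→sun] = [T, T, T, T]
r4 m[φ2→rain] = [T, T, T, T]
r4 m[φ2→cld] = [T, F, T, T]
r4 m[φ3→rain] = [F, T, T, T]
r4 m[φ3→cld] = [T, T, T, T]
r4 m[rain→φ0] = [F, T, T, T]
r4 m[rain→φ2] = [F, T, T, T]
r4 m[rain→φ3] = [T, T, T, T]
r4 m[cld→φ1] = [T, F, T, T]
r4 m[cld→φ2] = [T, T, T, T]
r4 m[cld→φ3] = [T, F, T, T]
r4 m[sun→φ0] = [T, T, T, T]
r4 m[sun→φ1] = [T, T, T, T]
no fixed point within 4 rounds

NOT CONVERGED within 4 rounds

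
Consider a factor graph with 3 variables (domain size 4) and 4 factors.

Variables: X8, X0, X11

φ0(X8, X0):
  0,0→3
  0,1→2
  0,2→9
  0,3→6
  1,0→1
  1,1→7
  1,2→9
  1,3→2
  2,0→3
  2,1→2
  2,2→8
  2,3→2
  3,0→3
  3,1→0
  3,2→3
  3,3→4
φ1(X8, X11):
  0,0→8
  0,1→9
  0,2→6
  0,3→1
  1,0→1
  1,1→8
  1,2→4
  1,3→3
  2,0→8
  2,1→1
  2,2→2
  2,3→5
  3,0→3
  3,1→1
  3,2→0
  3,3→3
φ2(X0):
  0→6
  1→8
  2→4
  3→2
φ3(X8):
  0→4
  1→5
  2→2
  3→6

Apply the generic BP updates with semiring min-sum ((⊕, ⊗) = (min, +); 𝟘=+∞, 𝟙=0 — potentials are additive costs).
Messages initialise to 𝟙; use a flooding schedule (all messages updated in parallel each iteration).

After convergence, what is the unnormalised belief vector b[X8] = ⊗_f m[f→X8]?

b[X8] = [13, 10, 7, 12]

init: all messages = 𝟙 over 4 values
r1 m[φ0→X8] = [2, 1, 2, 0]
r1 m[φ0→X0] = [1, 0, 3, 2]
r1 m[φ1→X8] = [1, 1, 1, 0]
r1 m[φ1→X11] = [1, 1, 0, 1]
r1 m[φ2→X0] = [6, 8, 4, 2]
r1 m[φ3→X8] = [4, 5, 2, 6]
r1 m[X8→φ0] = [0, 0, 0, 0]
r1 m[X8→φ1] = [0, 0, 0, 0]
r1 m[X8→φ3] = [0, 0, 0, 0]
r1 m[X0→φ0] = [0, 0, 0, 0]
r1 m[X0→φ2] = [0, 0, 0, 0]
r1 m[X11→φ1] = [0, 0, 0, 0]
r2 m[φ0→X8] = [2, 1, 2, 0]
r2 m[φ0→X0] = [1, 0, 3, 2]
r2 m[φ1→X8] = [1, 1, 1, 0]
r2 m[φ1→X11] = [1, 1, 0, 1]
r2 m[φ2→X0] = [6, 8, 4, 2]
r2 m[φ3→X8] = [4, 5, 2, 6]
r2 m[X8→φ0] = [5, 6, 3, 6]
r2 m[X8→φ1] = [6, 6, 4, 6]
r2 m[X8→φ3] = [3, 2, 3, 0]
r2 m[X0→φ0] = [6, 8, 4, 2]
r2 m[X0→φ2] = [1, 0, 3, 2]
r2 m[X11→φ1] = [0, 0, 0, 0]
r3 m[φ0→X8] = [8, 4, 4, 6]
r3 m[φ0→X0] = [6, 5, 9, 5]
r3 m[φ1→X8] = [1, 1, 1, 0]
r3 m[φ1→X11] = [7, 5, 6, 7]
r3 m[φ2→X0] = [6, 8, 4, 2]
r3 m[φ3→X8] = [4, 5, 2, 6]
r3 m[X8→φ0] = [5, 6, 3, 6]
r3 m[X8→φ1] = [6, 6, 4, 6]
r3 m[X8→φ3] = [3, 2, 3, 0]
r3 m[X0→φ0] = [6, 8, 4, 2]
r3 m[X0→φ2] = [1, 0, 3, 2]
r3 m[X11→φ1] = [0, 0, 0, 0]
r4 m[φ0→X8] = [8, 4, 4, 6]
r4 m[φ0→X0] = [6, 5, 9, 5]
r4 m[φ1→X8] = [1, 1, 1, 0]
r4 m[φ1→X11] = [7, 5, 6, 7]
r4 m[φ2→X0] = [6, 8, 4, 2]
r4 m[φ3→X8] = [4, 5, 2, 6]
r4 m[X8→φ0] = [5, 6, 3, 6]
r4 m[X8→φ1] = [12, 9, 6, 12]
r4 m[X8→φ3] = [9, 5, 5, 6]
r4 m[X0→φ0] = [6, 8, 4, 2]
r4 m[X0→φ2] = [6, 5, 9, 5]
r4 m[X11→φ1] = [0, 0, 0, 0]
r5 m[φ0→X8] = [8, 4, 4, 6]
r5 m[φ0→X0] = [6, 5, 9, 5]
r5 m[φ1→X8] = [1, 1, 1, 0]
r5 m[φ1→X11] = [10, 7, 8, 11]
r5 m[φ2→X0] = [6, 8, 4, 2]
r5 m[φ3→X8] = [4, 5, 2, 6]
r5 m[X8→φ0] = [5, 6, 3, 6]
r5 m[X8→φ1] = [12, 9, 6, 12]
r5 m[X8→φ3] = [9, 5, 5, 6]
r5 m[X0→φ0] = [6, 8, 4, 2]
r5 m[X0→φ2] = [6, 5, 9, 5]
r5 m[X11→φ1] = [0, 0, 0, 0]
r6 m[φ0→X8] = [8, 4, 4, 6]
r6 m[φ0→X0] = [6, 5, 9, 5]
r6 m[φ1→X8] = [1, 1, 1, 0]
r6 m[φ1→X11] = [10, 7, 8, 11]
r6 m[φ2→X0] = [6, 8, 4, 2]
r6 m[φ3→X8] = [4, 5, 2, 6]
r6 m[X8→φ0] = [5, 6, 3, 6]
r6 m[X8→φ1] = [12, 9, 6, 12]
r6 m[X8→φ3] = [9, 5, 5, 6]
r6 m[X0→φ0] = [6, 8, 4, 2]
r6 m[X0→φ2] = [6, 5, 9, 5]
r6 m[X11→φ1] = [0, 0, 0, 0]
fixed point reached at round 6
b[X8] = ⊗ incoming = [13, 10, 7, 12]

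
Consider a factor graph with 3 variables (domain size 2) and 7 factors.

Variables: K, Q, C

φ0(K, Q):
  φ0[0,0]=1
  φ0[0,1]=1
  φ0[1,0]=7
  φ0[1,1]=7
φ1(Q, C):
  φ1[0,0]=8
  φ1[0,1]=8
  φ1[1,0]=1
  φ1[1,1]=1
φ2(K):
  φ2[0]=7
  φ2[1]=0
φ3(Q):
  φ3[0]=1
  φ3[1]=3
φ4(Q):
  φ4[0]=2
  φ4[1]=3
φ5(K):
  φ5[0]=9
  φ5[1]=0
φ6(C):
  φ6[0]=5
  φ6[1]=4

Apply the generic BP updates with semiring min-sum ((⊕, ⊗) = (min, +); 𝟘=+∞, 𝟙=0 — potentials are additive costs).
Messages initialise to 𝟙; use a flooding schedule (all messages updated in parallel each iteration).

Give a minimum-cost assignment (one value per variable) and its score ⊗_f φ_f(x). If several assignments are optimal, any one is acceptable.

init: all messages = 𝟙 over 2 values
r1 m[φ0→K] = [1, 7]
r1 m[φ0→Q] = [1, 1]
r1 m[φ1→Q] = [8, 1]
r1 m[φ1→C] = [1, 1]
r1 m[φ2→K] = [7, 0]
r1 m[φ3→Q] = [1, 3]
r1 m[φ4→Q] = [2, 3]
r1 m[φ5→K] = [9, 0]
r1 m[φ6→C] = [5, 4]
r1 m[K→φ0] = [0, 0]
r1 m[K→φ2] = [0, 0]
r1 m[K→φ5] = [0, 0]
r1 m[Q→φ0] = [0, 0]
r1 m[Q→φ1] = [0, 0]
r1 m[Q→φ3] = [0, 0]
r1 m[Q→φ4] = [0, 0]
r1 m[C→φ1] = [0, 0]
r1 m[C→φ6] = [0, 0]
r2 m[φ0→K] = [1, 7]
r2 m[φ0→Q] = [1, 1]
r2 m[φ1→Q] = [8, 1]
r2 m[φ1→C] = [1, 1]
r2 m[φ2→K] = [7, 0]
r2 m[φ3→Q] = [1, 3]
r2 m[φ4→Q] = [2, 3]
r2 m[φ5→K] = [9, 0]
r2 m[φ6→C] = [5, 4]
r2 m[K→φ0] = [16, 0]
r2 m[K→φ2] = [10, 7]
r2 m[K→φ5] = [8, 7]
r2 m[Q→φ0] = [11, 7]
r2 m[Q→φ1] = [4, 7]
r2 m[Q→φ3] = [11, 5]
r2 m[Q→φ4] = [10, 5]
r2 m[C→φ1] = [5, 4]
r2 m[C→φ6] = [1, 1]
r3 m[φ0→K] = [8, 14]
r3 m[φ0→Q] = [7, 7]
r3 m[φ1→Q] = [12, 5]
r3 m[φ1→C] = [8, 8]
r3 m[φ2→K] = [7, 0]
r3 m[φ3→Q] = [1, 3]
r3 m[φ4→Q] = [2, 3]
r3 m[φ5→K] = [9, 0]
r3 m[φ6→C] = [5, 4]
r3 m[K→φ0] = [16, 0]
r3 m[K→φ2] = [10, 7]
r3 m[K→φ5] = [8, 7]
r3 m[Q→φ0] = [11, 7]
r3 m[Q→φ1] = [4, 7]
r3 m[Q→φ3] = [11, 5]
r3 m[Q→φ4] = [10, 5]
r3 m[C→φ1] = [5, 4]
r3 m[C→φ6] = [1, 1]
r4 m[φ0→K] = [8, 14]
r4 m[φ0→Q] = [7, 7]
r4 m[φ1→Q] = [12, 5]
r4 m[φ1→C] = [8, 8]
r4 m[φ2→K] = [7, 0]
r4 m[φ3→Q] = [1, 3]
r4 m[φ4→Q] = [2, 3]
r4 m[φ5→K] = [9, 0]
r4 m[φ6→C] = [5, 4]
r4 m[K→φ0] = [16, 0]
r4 m[K→φ2] = [17, 14]
r4 m[K→φ5] = [15, 14]
r4 m[Q→φ0] = [15, 11]
r4 m[Q→φ1] = [10, 13]
r4 m[Q→φ3] = [21, 15]
r4 m[Q→φ4] = [20, 15]
r4 m[C→φ1] = [5, 4]
r4 m[C→φ6] = [8, 8]
r5 m[φ0→K] = [12, 18]
r5 m[φ0→Q] = [7, 7]
r5 m[φ1→Q] = [12, 5]
r5 m[φ1→C] = [14, 14]
r5 m[φ2→K] = [7, 0]
r5 m[φ3→Q] = [1, 3]
r5 m[φ4→Q] = [2, 3]
r5 m[φ5→K] = [9, 0]
r5 m[φ6→C] = [5, 4]
r5 m[K→φ0] = [16, 0]
r5 m[K→φ2] = [17, 14]
r5 m[K→φ5] = [15, 14]
r5 m[Q→φ0] = [15, 11]
r5 m[Q→φ1] = [10, 13]
r5 m[Q→φ3] = [21, 15]
r5 m[Q→φ4] = [20, 15]
r5 m[C→φ1] = [5, 4]
r5 m[C→φ6] = [8, 8]
r6 m[φ0→K] = [12, 18]
r6 m[φ0→Q] = [7, 7]
r6 m[φ1→Q] = [12, 5]
r6 m[φ1→C] = [14, 14]
r6 m[φ2→K] = [7, 0]
r6 m[φ3→Q] = [1, 3]
r6 m[φ4→Q] = [2, 3]
r6 m[φ5→K] = [9, 0]
r6 m[φ6→C] = [5, 4]
r6 m[K→φ0] = [16, 0]
r6 m[K→φ2] = [21, 18]
r6 m[K→φ5] = [19, 18]
r6 m[Q→φ0] = [15, 11]
r6 m[Q→φ1] = [10, 13]
r6 m[Q→φ3] = [21, 15]
r6 m[Q→φ4] = [20, 15]
r6 m[C→φ1] = [5, 4]
r6 m[C→φ6] = [14, 14]
r7 m[φ0→K] = [12, 18]
r7 m[φ0→Q] = [7, 7]
r7 m[φ1→Q] = [12, 5]
r7 m[φ1→C] = [14, 14]
r7 m[φ2→K] = [7, 0]
r7 m[φ3→Q] = [1, 3]
r7 m[φ4→Q] = [2, 3]
r7 m[φ5→K] = [9, 0]
r7 m[φ6→C] = [5, 4]
r7 m[K→φ0] = [16, 0]
r7 m[K→φ2] = [21, 18]
r7 m[K→φ5] = [19, 18]
r7 m[Q→φ0] = [15, 11]
r7 m[Q→φ1] = [10, 13]
r7 m[Q→φ3] = [21, 15]
r7 m[Q→φ4] = [20, 15]
r7 m[C→φ1] = [5, 4]
r7 m[C→φ6] = [14, 14]
fixed point reached at round 7
traceback from K: (K=1, Q=1, C=1), score=18

assignment: (K=1, Q=1, C=1); score = 18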